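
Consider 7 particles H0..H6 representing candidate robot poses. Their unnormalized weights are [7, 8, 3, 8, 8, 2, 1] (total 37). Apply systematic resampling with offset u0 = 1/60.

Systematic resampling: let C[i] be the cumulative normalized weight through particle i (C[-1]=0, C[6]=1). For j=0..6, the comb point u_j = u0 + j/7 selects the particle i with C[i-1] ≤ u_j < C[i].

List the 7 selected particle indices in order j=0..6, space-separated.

0 0 1 2 3 4 4

C = [7/37, 15/37, 18/37, 26/37, 34/37, 36/37, 1]
j=0: u_0=1/60 ∈ [0, 7/37) → index 0
j=1: u_1=67/420 ∈ [0, 7/37) → index 0
j=2: u_2=127/420 ∈ [7/37, 15/37) → index 1
j=3: u_3=187/420 ∈ [15/37, 18/37) → index 2
j=4: u_4=247/420 ∈ [18/37, 26/37) → index 3
j=5: u_5=307/420 ∈ [26/37, 34/37) → index 4
j=6: u_6=367/420 ∈ [26/37, 34/37) → index 4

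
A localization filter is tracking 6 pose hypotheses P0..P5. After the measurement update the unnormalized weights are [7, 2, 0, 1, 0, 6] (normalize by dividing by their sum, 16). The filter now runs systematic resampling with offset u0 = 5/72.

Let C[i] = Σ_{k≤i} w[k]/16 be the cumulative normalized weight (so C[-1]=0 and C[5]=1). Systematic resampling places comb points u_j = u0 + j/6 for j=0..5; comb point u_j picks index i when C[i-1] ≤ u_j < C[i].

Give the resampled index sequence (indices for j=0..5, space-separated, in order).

C = [7/16, 9/16, 9/16, 5/8, 5/8, 1]
j=0: u_0=5/72 ∈ [0, 7/16) → index 0
j=1: u_1=17/72 ∈ [0, 7/16) → index 0
j=2: u_2=29/72 ∈ [0, 7/16) → index 0
j=3: u_3=41/72 ∈ [9/16, 5/8) → index 3
j=4: u_4=53/72 ∈ [5/8, 1) → index 5
j=5: u_5=65/72 ∈ [5/8, 1) → index 5

0 0 0 3 5 5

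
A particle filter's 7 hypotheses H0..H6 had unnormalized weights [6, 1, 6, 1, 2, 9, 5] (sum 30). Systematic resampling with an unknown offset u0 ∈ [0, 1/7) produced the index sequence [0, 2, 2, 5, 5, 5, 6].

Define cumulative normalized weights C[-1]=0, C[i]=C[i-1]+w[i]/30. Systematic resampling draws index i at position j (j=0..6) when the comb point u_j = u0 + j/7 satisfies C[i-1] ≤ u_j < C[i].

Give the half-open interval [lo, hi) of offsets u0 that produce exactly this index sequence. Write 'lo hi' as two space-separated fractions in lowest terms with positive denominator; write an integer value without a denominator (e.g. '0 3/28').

C = [1/5, 7/30, 13/30, 7/15, 8/15, 5/6, 1]
j=0 picked index 0: u0 ∈ [0, 1/5)
j=1 picked index 2: u0 ∈ [19/210, 61/210)
j=2 picked index 2: u0 ∈ [-11/210, 31/210)
j=3 picked index 5: u0 ∈ [11/105, 17/42)
j=4 picked index 5: u0 ∈ [-4/105, 11/42)
j=5 picked index 5: u0 ∈ [-19/105, 5/42)
j=6 picked index 6: u0 ∈ [-1/42, 1/7)
intersection: [11/105, 5/42)

11/105 5/42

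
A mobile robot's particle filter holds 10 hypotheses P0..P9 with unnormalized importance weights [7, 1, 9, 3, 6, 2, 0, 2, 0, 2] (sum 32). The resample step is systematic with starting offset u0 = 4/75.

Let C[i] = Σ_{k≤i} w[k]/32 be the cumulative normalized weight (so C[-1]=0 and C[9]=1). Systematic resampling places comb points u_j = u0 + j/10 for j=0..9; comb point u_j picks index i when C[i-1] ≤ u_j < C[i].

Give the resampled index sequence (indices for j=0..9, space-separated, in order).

C = [7/32, 1/4, 17/32, 5/8, 13/16, 7/8, 7/8, 15/16, 15/16, 1]
j=0: u_0=4/75 ∈ [0, 7/32) → index 0
j=1: u_1=23/150 ∈ [0, 7/32) → index 0
j=2: u_2=19/75 ∈ [1/4, 17/32) → index 2
j=3: u_3=53/150 ∈ [1/4, 17/32) → index 2
j=4: u_4=34/75 ∈ [1/4, 17/32) → index 2
j=5: u_5=83/150 ∈ [17/32, 5/8) → index 3
j=6: u_6=49/75 ∈ [5/8, 13/16) → index 4
j=7: u_7=113/150 ∈ [5/8, 13/16) → index 4
j=8: u_8=64/75 ∈ [13/16, 7/8) → index 5
j=9: u_9=143/150 ∈ [15/16, 1) → index 9

0 0 2 2 2 3 4 4 5 9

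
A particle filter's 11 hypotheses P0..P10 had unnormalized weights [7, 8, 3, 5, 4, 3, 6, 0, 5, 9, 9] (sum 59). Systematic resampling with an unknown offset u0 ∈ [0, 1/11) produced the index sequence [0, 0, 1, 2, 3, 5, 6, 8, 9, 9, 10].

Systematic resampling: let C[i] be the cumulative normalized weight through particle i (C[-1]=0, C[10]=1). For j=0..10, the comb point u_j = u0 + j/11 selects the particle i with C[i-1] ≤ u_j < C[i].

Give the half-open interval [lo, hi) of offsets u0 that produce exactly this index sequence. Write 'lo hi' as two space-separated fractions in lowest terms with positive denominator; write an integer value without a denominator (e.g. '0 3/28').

2/649 17/649

C = [7/59, 15/59, 18/59, 23/59, 27/59, 30/59, 36/59, 36/59, 41/59, 50/59, 1]
j=0 picked index 0: u0 ∈ [0, 7/59)
j=1 picked index 0: u0 ∈ [-1/11, 18/649)
j=2 picked index 1: u0 ∈ [-41/649, 47/649)
j=3 picked index 2: u0 ∈ [-12/649, 21/649)
j=4 picked index 3: u0 ∈ [-38/649, 17/649)
j=5 picked index 5: u0 ∈ [2/649, 35/649)
j=6 picked index 6: u0 ∈ [-24/649, 42/649)
j=7 picked index 8: u0 ∈ [-17/649, 38/649)
j=8 picked index 9: u0 ∈ [-21/649, 78/649)
j=9 picked index 9: u0 ∈ [-80/649, 19/649)
j=10 picked index 10: u0 ∈ [-40/649, 1/11)
intersection: [2/649, 17/649)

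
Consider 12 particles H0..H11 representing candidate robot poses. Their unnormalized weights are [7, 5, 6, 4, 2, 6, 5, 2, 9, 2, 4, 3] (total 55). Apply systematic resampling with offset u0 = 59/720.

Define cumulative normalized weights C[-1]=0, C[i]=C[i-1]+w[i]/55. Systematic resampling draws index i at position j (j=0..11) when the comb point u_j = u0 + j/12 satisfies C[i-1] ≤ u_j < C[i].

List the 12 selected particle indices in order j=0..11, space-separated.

0 1 2 3 4 5 6 7 8 8 10 11

C = [7/55, 12/55, 18/55, 2/5, 24/55, 6/11, 7/11, 37/55, 46/55, 48/55, 52/55, 1]
j=0: u_0=59/720 ∈ [0, 7/55) → index 0
j=1: u_1=119/720 ∈ [7/55, 12/55) → index 1
j=2: u_2=179/720 ∈ [12/55, 18/55) → index 2
j=3: u_3=239/720 ∈ [18/55, 2/5) → index 3
j=4: u_4=299/720 ∈ [2/5, 24/55) → index 4
j=5: u_5=359/720 ∈ [24/55, 6/11) → index 5
j=6: u_6=419/720 ∈ [6/11, 7/11) → index 6
j=7: u_7=479/720 ∈ [7/11, 37/55) → index 7
j=8: u_8=539/720 ∈ [37/55, 46/55) → index 8
j=9: u_9=599/720 ∈ [37/55, 46/55) → index 8
j=10: u_10=659/720 ∈ [48/55, 52/55) → index 10
j=11: u_11=719/720 ∈ [52/55, 1) → index 11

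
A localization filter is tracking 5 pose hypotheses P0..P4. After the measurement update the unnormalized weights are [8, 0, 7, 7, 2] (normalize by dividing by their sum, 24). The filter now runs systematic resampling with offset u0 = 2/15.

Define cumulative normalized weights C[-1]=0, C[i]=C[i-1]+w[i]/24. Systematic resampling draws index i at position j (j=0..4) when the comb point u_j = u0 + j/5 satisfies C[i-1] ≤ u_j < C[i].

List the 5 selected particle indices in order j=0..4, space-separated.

0 2 2 3 4

C = [1/3, 1/3, 5/8, 11/12, 1]
j=0: u_0=2/15 ∈ [0, 1/3) → index 0
j=1: u_1=1/3 ∈ [1/3, 5/8) → index 2
j=2: u_2=8/15 ∈ [1/3, 5/8) → index 2
j=3: u_3=11/15 ∈ [5/8, 11/12) → index 3
j=4: u_4=14/15 ∈ [11/12, 1) → index 4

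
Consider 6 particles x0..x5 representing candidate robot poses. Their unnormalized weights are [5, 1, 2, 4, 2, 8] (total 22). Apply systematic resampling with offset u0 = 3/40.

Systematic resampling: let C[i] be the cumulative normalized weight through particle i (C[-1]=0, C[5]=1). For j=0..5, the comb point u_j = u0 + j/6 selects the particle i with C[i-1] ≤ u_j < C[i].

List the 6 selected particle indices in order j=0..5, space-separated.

C = [5/22, 3/11, 4/11, 6/11, 7/11, 1]
j=0: u_0=3/40 ∈ [0, 5/22) → index 0
j=1: u_1=29/120 ∈ [5/22, 3/11) → index 1
j=2: u_2=49/120 ∈ [4/11, 6/11) → index 3
j=3: u_3=23/40 ∈ [6/11, 7/11) → index 4
j=4: u_4=89/120 ∈ [7/11, 1) → index 5
j=5: u_5=109/120 ∈ [7/11, 1) → index 5

0 1 3 4 5 5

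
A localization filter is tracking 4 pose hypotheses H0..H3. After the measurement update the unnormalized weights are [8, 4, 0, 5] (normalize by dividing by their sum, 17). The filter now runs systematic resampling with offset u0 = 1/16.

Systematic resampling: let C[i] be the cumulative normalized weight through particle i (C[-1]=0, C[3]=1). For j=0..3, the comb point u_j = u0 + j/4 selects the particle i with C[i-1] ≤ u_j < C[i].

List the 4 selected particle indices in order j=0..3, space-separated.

C = [8/17, 12/17, 12/17, 1]
j=0: u_0=1/16 ∈ [0, 8/17) → index 0
j=1: u_1=5/16 ∈ [0, 8/17) → index 0
j=2: u_2=9/16 ∈ [8/17, 12/17) → index 1
j=3: u_3=13/16 ∈ [12/17, 1) → index 3

0 0 1 3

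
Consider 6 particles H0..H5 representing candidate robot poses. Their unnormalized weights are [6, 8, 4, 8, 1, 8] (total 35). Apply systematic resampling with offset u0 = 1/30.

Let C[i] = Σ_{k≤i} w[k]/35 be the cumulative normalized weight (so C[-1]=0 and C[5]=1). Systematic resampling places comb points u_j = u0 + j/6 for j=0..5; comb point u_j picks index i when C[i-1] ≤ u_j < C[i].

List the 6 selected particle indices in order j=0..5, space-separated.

C = [6/35, 2/5, 18/35, 26/35, 27/35, 1]
j=0: u_0=1/30 ∈ [0, 6/35) → index 0
j=1: u_1=1/5 ∈ [6/35, 2/5) → index 1
j=2: u_2=11/30 ∈ [6/35, 2/5) → index 1
j=3: u_3=8/15 ∈ [18/35, 26/35) → index 3
j=4: u_4=7/10 ∈ [18/35, 26/35) → index 3
j=5: u_5=13/15 ∈ [27/35, 1) → index 5

0 1 1 3 3 5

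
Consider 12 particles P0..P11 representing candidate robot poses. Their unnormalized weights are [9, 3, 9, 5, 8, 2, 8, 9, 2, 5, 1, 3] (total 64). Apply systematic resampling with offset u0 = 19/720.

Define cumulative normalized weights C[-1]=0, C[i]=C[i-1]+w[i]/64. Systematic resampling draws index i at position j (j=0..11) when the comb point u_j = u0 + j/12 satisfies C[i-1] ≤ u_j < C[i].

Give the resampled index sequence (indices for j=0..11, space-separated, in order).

0 0 2 2 3 4 4 6 7 7 9 10

C = [9/64, 3/16, 21/64, 13/32, 17/32, 9/16, 11/16, 53/64, 55/64, 15/16, 61/64, 1]
j=0: u_0=19/720 ∈ [0, 9/64) → index 0
j=1: u_1=79/720 ∈ [0, 9/64) → index 0
j=2: u_2=139/720 ∈ [3/16, 21/64) → index 2
j=3: u_3=199/720 ∈ [3/16, 21/64) → index 2
j=4: u_4=259/720 ∈ [21/64, 13/32) → index 3
j=5: u_5=319/720 ∈ [13/32, 17/32) → index 4
j=6: u_6=379/720 ∈ [13/32, 17/32) → index 4
j=7: u_7=439/720 ∈ [9/16, 11/16) → index 6
j=8: u_8=499/720 ∈ [11/16, 53/64) → index 7
j=9: u_9=559/720 ∈ [11/16, 53/64) → index 7
j=10: u_10=619/720 ∈ [55/64, 15/16) → index 9
j=11: u_11=679/720 ∈ [15/16, 61/64) → index 10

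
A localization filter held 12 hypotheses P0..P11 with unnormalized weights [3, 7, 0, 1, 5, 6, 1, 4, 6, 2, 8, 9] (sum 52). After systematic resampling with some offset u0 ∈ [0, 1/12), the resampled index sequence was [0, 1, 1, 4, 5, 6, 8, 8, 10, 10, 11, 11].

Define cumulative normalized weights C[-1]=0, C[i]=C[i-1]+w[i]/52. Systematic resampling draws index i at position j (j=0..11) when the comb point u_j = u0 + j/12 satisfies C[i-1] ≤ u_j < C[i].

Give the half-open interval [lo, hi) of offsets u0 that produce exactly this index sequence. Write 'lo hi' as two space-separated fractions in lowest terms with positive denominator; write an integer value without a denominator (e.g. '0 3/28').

C = [3/52, 5/26, 5/26, 11/52, 4/13, 11/26, 23/52, 27/52, 33/52, 35/52, 43/52, 1]
j=0 picked index 0: u0 ∈ [0, 3/52)
j=1 picked index 1: u0 ∈ [-1/39, 17/156)
j=2 picked index 1: u0 ∈ [-17/156, 1/39)
j=3 picked index 4: u0 ∈ [-1/26, 3/52)
j=4 picked index 5: u0 ∈ [-1/39, 7/78)
j=5 picked index 6: u0 ∈ [1/156, 1/39)
j=6 picked index 8: u0 ∈ [1/52, 7/52)
j=7 picked index 8: u0 ∈ [-5/78, 2/39)
j=8 picked index 10: u0 ∈ [1/156, 25/156)
j=9 picked index 10: u0 ∈ [-1/13, 1/13)
j=10 picked index 11: u0 ∈ [-1/156, 1/6)
j=11 picked index 11: u0 ∈ [-7/78, 1/12)
intersection: [1/52, 1/39)

1/52 1/39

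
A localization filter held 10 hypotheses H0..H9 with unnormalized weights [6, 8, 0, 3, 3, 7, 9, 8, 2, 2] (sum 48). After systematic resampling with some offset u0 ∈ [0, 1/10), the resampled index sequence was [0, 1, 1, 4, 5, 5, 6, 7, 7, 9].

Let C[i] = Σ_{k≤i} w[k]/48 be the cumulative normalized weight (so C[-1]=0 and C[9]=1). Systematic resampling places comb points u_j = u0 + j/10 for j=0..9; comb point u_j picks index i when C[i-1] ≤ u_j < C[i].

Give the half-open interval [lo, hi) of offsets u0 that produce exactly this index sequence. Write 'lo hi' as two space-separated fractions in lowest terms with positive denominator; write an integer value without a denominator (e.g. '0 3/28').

7/120 1/16

C = [1/8, 7/24, 7/24, 17/48, 5/12, 9/16, 3/4, 11/12, 23/24, 1]
j=0 picked index 0: u0 ∈ [0, 1/8)
j=1 picked index 1: u0 ∈ [1/40, 23/120)
j=2 picked index 1: u0 ∈ [-3/40, 11/120)
j=3 picked index 4: u0 ∈ [13/240, 7/60)
j=4 picked index 5: u0 ∈ [1/60, 13/80)
j=5 picked index 5: u0 ∈ [-1/12, 1/16)
j=6 picked index 6: u0 ∈ [-3/80, 3/20)
j=7 picked index 7: u0 ∈ [1/20, 13/60)
j=8 picked index 7: u0 ∈ [-1/20, 7/60)
j=9 picked index 9: u0 ∈ [7/120, 1/10)
intersection: [7/120, 1/16)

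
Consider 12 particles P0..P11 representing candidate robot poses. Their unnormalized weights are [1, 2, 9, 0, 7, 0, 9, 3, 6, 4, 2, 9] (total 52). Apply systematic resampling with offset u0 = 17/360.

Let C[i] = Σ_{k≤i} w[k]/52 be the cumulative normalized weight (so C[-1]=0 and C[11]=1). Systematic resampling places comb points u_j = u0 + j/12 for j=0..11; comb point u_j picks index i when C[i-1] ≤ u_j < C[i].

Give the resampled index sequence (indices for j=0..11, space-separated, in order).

C = [1/52, 3/52, 3/13, 3/13, 19/52, 19/52, 7/13, 31/52, 37/52, 41/52, 43/52, 1]
j=0: u_0=17/360 ∈ [1/52, 3/52) → index 1
j=1: u_1=47/360 ∈ [3/52, 3/13) → index 2
j=2: u_2=77/360 ∈ [3/52, 3/13) → index 2
j=3: u_3=107/360 ∈ [3/13, 19/52) → index 4
j=4: u_4=137/360 ∈ [19/52, 7/13) → index 6
j=5: u_5=167/360 ∈ [19/52, 7/13) → index 6
j=6: u_6=197/360 ∈ [7/13, 31/52) → index 7
j=7: u_7=227/360 ∈ [31/52, 37/52) → index 8
j=8: u_8=257/360 ∈ [37/52, 41/52) → index 9
j=9: u_9=287/360 ∈ [41/52, 43/52) → index 10
j=10: u_10=317/360 ∈ [43/52, 1) → index 11
j=11: u_11=347/360 ∈ [43/52, 1) → index 11

1 2 2 4 6 6 7 8 9 10 11 11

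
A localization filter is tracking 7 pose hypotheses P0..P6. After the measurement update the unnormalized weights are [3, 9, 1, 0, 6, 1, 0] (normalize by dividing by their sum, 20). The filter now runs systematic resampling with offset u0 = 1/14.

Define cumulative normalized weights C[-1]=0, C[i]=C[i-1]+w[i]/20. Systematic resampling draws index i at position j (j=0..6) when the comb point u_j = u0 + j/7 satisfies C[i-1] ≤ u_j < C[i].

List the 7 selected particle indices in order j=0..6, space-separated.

C = [3/20, 3/5, 13/20, 13/20, 19/20, 1, 1]
j=0: u_0=1/14 ∈ [0, 3/20) → index 0
j=1: u_1=3/14 ∈ [3/20, 3/5) → index 1
j=2: u_2=5/14 ∈ [3/20, 3/5) → index 1
j=3: u_3=1/2 ∈ [3/20, 3/5) → index 1
j=4: u_4=9/14 ∈ [3/5, 13/20) → index 2
j=5: u_5=11/14 ∈ [13/20, 19/20) → index 4
j=6: u_6=13/14 ∈ [13/20, 19/20) → index 4

0 1 1 1 2 4 4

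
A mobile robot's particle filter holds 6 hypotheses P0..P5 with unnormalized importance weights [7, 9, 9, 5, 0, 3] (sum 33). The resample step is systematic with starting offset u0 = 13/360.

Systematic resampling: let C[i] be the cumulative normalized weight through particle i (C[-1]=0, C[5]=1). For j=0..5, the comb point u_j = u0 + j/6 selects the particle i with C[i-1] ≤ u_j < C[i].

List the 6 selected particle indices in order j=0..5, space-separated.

0 0 1 2 2 3

C = [7/33, 16/33, 25/33, 10/11, 10/11, 1]
j=0: u_0=13/360 ∈ [0, 7/33) → index 0
j=1: u_1=73/360 ∈ [0, 7/33) → index 0
j=2: u_2=133/360 ∈ [7/33, 16/33) → index 1
j=3: u_3=193/360 ∈ [16/33, 25/33) → index 2
j=4: u_4=253/360 ∈ [16/33, 25/33) → index 2
j=5: u_5=313/360 ∈ [25/33, 10/11) → index 3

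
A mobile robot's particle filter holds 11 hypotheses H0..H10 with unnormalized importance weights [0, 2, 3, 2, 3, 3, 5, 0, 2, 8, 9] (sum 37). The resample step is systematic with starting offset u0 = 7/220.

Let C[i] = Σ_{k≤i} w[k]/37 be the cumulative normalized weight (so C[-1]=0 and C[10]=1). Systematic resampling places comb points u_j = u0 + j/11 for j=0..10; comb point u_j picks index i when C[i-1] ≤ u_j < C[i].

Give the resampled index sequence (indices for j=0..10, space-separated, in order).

1 2 4 5 6 6 9 9 10 10 10

C = [0, 2/37, 5/37, 7/37, 10/37, 13/37, 18/37, 18/37, 20/37, 28/37, 1]
j=0: u_0=7/220 ∈ [0, 2/37) → index 1
j=1: u_1=27/220 ∈ [2/37, 5/37) → index 2
j=2: u_2=47/220 ∈ [7/37, 10/37) → index 4
j=3: u_3=67/220 ∈ [10/37, 13/37) → index 5
j=4: u_4=87/220 ∈ [13/37, 18/37) → index 6
j=5: u_5=107/220 ∈ [13/37, 18/37) → index 6
j=6: u_6=127/220 ∈ [20/37, 28/37) → index 9
j=7: u_7=147/220 ∈ [20/37, 28/37) → index 9
j=8: u_8=167/220 ∈ [28/37, 1) → index 10
j=9: u_9=17/20 ∈ [28/37, 1) → index 10
j=10: u_10=207/220 ∈ [28/37, 1) → index 10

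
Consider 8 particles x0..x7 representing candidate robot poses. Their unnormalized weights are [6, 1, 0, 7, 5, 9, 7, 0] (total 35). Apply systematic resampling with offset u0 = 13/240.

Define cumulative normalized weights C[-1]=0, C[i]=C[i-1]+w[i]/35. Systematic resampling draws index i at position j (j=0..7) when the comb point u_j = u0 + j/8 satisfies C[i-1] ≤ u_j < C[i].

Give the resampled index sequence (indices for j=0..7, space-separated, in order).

0 1 3 4 5 5 6 6

C = [6/35, 1/5, 1/5, 2/5, 19/35, 4/5, 1, 1]
j=0: u_0=13/240 ∈ [0, 6/35) → index 0
j=1: u_1=43/240 ∈ [6/35, 1/5) → index 1
j=2: u_2=73/240 ∈ [1/5, 2/5) → index 3
j=3: u_3=103/240 ∈ [2/5, 19/35) → index 4
j=4: u_4=133/240 ∈ [19/35, 4/5) → index 5
j=5: u_5=163/240 ∈ [19/35, 4/5) → index 5
j=6: u_6=193/240 ∈ [4/5, 1) → index 6
j=7: u_7=223/240 ∈ [4/5, 1) → index 6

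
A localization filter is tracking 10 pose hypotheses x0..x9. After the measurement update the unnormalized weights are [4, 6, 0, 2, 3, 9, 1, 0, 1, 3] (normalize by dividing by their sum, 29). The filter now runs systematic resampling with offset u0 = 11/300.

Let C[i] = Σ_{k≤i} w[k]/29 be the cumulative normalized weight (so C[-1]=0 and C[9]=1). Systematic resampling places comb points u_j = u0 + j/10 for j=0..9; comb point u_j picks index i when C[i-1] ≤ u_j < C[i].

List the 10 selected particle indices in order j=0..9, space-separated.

0 0 1 1 4 5 5 5 6 9

C = [4/29, 10/29, 10/29, 12/29, 15/29, 24/29, 25/29, 25/29, 26/29, 1]
j=0: u_0=11/300 ∈ [0, 4/29) → index 0
j=1: u_1=41/300 ∈ [0, 4/29) → index 0
j=2: u_2=71/300 ∈ [4/29, 10/29) → index 1
j=3: u_3=101/300 ∈ [4/29, 10/29) → index 1
j=4: u_4=131/300 ∈ [12/29, 15/29) → index 4
j=5: u_5=161/300 ∈ [15/29, 24/29) → index 5
j=6: u_6=191/300 ∈ [15/29, 24/29) → index 5
j=7: u_7=221/300 ∈ [15/29, 24/29) → index 5
j=8: u_8=251/300 ∈ [24/29, 25/29) → index 6
j=9: u_9=281/300 ∈ [26/29, 1) → index 9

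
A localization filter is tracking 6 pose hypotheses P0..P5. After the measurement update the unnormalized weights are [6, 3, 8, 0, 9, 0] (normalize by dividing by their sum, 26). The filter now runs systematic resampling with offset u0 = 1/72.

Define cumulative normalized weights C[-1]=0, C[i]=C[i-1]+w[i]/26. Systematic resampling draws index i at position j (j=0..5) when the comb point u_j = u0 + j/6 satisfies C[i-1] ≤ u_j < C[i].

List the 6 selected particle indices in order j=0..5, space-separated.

C = [3/13, 9/26, 17/26, 17/26, 1, 1]
j=0: u_0=1/72 ∈ [0, 3/13) → index 0
j=1: u_1=13/72 ∈ [0, 3/13) → index 0
j=2: u_2=25/72 ∈ [9/26, 17/26) → index 2
j=3: u_3=37/72 ∈ [9/26, 17/26) → index 2
j=4: u_4=49/72 ∈ [17/26, 1) → index 4
j=5: u_5=61/72 ∈ [17/26, 1) → index 4

0 0 2 2 4 4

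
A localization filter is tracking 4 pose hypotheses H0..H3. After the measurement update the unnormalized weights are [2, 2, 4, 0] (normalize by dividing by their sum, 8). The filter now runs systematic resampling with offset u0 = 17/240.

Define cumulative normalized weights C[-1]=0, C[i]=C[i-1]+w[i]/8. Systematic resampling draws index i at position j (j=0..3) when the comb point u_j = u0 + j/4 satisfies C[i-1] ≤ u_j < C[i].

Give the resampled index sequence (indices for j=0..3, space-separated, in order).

C = [1/4, 1/2, 1, 1]
j=0: u_0=17/240 ∈ [0, 1/4) → index 0
j=1: u_1=77/240 ∈ [1/4, 1/2) → index 1
j=2: u_2=137/240 ∈ [1/2, 1) → index 2
j=3: u_3=197/240 ∈ [1/2, 1) → index 2

0 1 2 2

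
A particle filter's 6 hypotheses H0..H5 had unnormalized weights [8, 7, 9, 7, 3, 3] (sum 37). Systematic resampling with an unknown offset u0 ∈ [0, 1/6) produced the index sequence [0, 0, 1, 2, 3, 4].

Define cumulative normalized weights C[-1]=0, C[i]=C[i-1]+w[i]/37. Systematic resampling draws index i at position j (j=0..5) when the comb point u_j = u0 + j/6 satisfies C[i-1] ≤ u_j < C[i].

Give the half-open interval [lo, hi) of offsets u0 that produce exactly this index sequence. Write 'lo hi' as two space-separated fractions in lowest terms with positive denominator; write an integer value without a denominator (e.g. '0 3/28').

1/222 11/222

C = [8/37, 15/37, 24/37, 31/37, 34/37, 1]
j=0 picked index 0: u0 ∈ [0, 8/37)
j=1 picked index 0: u0 ∈ [-1/6, 11/222)
j=2 picked index 1: u0 ∈ [-13/111, 8/111)
j=3 picked index 2: u0 ∈ [-7/74, 11/74)
j=4 picked index 3: u0 ∈ [-2/111, 19/111)
j=5 picked index 4: u0 ∈ [1/222, 19/222)
intersection: [1/222, 11/222)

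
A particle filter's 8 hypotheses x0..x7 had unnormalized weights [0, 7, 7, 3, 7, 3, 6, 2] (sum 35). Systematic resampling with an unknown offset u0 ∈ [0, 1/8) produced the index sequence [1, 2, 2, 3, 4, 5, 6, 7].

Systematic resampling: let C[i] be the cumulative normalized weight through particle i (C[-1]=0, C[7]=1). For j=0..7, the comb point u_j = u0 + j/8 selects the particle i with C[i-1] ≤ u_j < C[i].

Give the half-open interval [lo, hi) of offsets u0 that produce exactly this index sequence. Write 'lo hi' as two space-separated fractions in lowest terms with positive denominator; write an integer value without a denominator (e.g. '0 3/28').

3/40 31/280

C = [0, 1/5, 2/5, 17/35, 24/35, 27/35, 33/35, 1]
j=0 picked index 1: u0 ∈ [0, 1/5)
j=1 picked index 2: u0 ∈ [3/40, 11/40)
j=2 picked index 2: u0 ∈ [-1/20, 3/20)
j=3 picked index 3: u0 ∈ [1/40, 31/280)
j=4 picked index 4: u0 ∈ [-1/70, 13/70)
j=5 picked index 5: u0 ∈ [17/280, 41/280)
j=6 picked index 6: u0 ∈ [3/140, 27/140)
j=7 picked index 7: u0 ∈ [19/280, 1/8)
intersection: [3/40, 31/280)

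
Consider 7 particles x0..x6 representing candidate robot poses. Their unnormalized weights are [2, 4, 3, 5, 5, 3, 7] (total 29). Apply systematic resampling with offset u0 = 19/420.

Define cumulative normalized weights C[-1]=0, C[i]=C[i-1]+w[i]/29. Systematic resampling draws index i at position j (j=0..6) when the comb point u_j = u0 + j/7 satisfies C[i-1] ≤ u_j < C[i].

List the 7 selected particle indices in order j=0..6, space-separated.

0 1 3 3 4 6 6

C = [2/29, 6/29, 9/29, 14/29, 19/29, 22/29, 1]
j=0: u_0=19/420 ∈ [0, 2/29) → index 0
j=1: u_1=79/420 ∈ [2/29, 6/29) → index 1
j=2: u_2=139/420 ∈ [9/29, 14/29) → index 3
j=3: u_3=199/420 ∈ [9/29, 14/29) → index 3
j=4: u_4=37/60 ∈ [14/29, 19/29) → index 4
j=5: u_5=319/420 ∈ [22/29, 1) → index 6
j=6: u_6=379/420 ∈ [22/29, 1) → index 6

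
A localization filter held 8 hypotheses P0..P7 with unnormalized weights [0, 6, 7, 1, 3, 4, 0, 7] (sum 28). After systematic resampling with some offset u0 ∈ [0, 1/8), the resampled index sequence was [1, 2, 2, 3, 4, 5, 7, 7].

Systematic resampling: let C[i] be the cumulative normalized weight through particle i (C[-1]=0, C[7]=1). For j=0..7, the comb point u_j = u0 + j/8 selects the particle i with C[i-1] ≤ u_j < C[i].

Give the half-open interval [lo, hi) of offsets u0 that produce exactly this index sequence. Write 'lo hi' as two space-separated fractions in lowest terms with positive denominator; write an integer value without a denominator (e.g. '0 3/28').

5/56 3/28

C = [0, 3/14, 13/28, 1/2, 17/28, 3/4, 3/4, 1]
j=0 picked index 1: u0 ∈ [0, 3/14)
j=1 picked index 2: u0 ∈ [5/56, 19/56)
j=2 picked index 2: u0 ∈ [-1/28, 3/14)
j=3 picked index 3: u0 ∈ [5/56, 1/8)
j=4 picked index 4: u0 ∈ [0, 3/28)
j=5 picked index 5: u0 ∈ [-1/56, 1/8)
j=6 picked index 7: u0 ∈ [0, 1/4)
j=7 picked index 7: u0 ∈ [-1/8, 1/8)
intersection: [5/56, 3/28)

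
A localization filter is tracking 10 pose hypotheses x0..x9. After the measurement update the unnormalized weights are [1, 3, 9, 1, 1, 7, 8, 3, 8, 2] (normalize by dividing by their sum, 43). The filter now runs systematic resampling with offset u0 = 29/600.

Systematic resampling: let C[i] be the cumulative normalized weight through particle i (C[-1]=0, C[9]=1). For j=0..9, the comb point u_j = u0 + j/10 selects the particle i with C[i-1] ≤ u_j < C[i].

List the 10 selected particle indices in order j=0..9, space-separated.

1 2 2 4 5 6 6 7 8 8

C = [1/43, 4/43, 13/43, 14/43, 15/43, 22/43, 30/43, 33/43, 41/43, 1]
j=0: u_0=29/600 ∈ [1/43, 4/43) → index 1
j=1: u_1=89/600 ∈ [4/43, 13/43) → index 2
j=2: u_2=149/600 ∈ [4/43, 13/43) → index 2
j=3: u_3=209/600 ∈ [14/43, 15/43) → index 4
j=4: u_4=269/600 ∈ [15/43, 22/43) → index 5
j=5: u_5=329/600 ∈ [22/43, 30/43) → index 6
j=6: u_6=389/600 ∈ [22/43, 30/43) → index 6
j=7: u_7=449/600 ∈ [30/43, 33/43) → index 7
j=8: u_8=509/600 ∈ [33/43, 41/43) → index 8
j=9: u_9=569/600 ∈ [33/43, 41/43) → index 8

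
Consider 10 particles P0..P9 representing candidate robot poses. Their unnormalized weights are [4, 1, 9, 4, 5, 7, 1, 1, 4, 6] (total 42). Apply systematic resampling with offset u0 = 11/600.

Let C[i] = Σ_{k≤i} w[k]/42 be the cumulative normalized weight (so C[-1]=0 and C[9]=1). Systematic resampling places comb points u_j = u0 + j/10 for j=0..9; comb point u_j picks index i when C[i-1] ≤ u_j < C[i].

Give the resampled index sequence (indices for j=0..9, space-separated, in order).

0 1 2 2 3 4 5 6 8 9

C = [2/21, 5/42, 1/3, 3/7, 23/42, 5/7, 31/42, 16/21, 6/7, 1]
j=0: u_0=11/600 ∈ [0, 2/21) → index 0
j=1: u_1=71/600 ∈ [2/21, 5/42) → index 1
j=2: u_2=131/600 ∈ [5/42, 1/3) → index 2
j=3: u_3=191/600 ∈ [5/42, 1/3) → index 2
j=4: u_4=251/600 ∈ [1/3, 3/7) → index 3
j=5: u_5=311/600 ∈ [3/7, 23/42) → index 4
j=6: u_6=371/600 ∈ [23/42, 5/7) → index 5
j=7: u_7=431/600 ∈ [5/7, 31/42) → index 6
j=8: u_8=491/600 ∈ [16/21, 6/7) → index 8
j=9: u_9=551/600 ∈ [6/7, 1) → index 9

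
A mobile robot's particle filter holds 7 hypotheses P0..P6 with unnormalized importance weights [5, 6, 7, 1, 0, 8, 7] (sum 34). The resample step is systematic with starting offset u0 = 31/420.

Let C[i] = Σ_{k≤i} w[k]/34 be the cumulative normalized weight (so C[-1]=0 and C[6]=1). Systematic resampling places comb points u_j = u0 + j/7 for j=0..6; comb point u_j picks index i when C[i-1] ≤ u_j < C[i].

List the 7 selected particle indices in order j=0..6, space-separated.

0 1 2 2 5 5 6

C = [5/34, 11/34, 9/17, 19/34, 19/34, 27/34, 1]
j=0: u_0=31/420 ∈ [0, 5/34) → index 0
j=1: u_1=13/60 ∈ [5/34, 11/34) → index 1
j=2: u_2=151/420 ∈ [11/34, 9/17) → index 2
j=3: u_3=211/420 ∈ [11/34, 9/17) → index 2
j=4: u_4=271/420 ∈ [19/34, 27/34) → index 5
j=5: u_5=331/420 ∈ [19/34, 27/34) → index 5
j=6: u_6=391/420 ∈ [27/34, 1) → index 6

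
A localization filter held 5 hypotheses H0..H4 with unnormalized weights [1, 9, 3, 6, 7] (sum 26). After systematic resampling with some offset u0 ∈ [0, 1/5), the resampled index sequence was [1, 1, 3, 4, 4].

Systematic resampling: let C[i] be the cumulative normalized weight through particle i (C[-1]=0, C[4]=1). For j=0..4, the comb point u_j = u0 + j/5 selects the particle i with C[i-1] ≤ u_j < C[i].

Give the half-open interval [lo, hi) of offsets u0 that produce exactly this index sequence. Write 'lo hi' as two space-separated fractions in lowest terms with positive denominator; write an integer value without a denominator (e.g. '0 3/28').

C = [1/26, 5/13, 1/2, 19/26, 1]
j=0 picked index 1: u0 ∈ [1/26, 5/13)
j=1 picked index 1: u0 ∈ [-21/130, 12/65)
j=2 picked index 3: u0 ∈ [1/10, 43/130)
j=3 picked index 4: u0 ∈ [17/130, 2/5)
j=4 picked index 4: u0 ∈ [-9/130, 1/5)
intersection: [17/130, 12/65)

17/130 12/65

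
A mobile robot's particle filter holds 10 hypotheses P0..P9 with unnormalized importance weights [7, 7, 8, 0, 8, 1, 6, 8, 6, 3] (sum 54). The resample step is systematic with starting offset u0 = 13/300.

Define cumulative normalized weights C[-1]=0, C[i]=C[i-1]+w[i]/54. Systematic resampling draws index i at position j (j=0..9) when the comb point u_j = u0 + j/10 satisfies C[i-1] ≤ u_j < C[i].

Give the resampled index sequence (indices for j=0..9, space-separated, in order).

0 1 1 2 4 4 6 7 8 8

C = [7/54, 7/27, 11/27, 11/27, 5/9, 31/54, 37/54, 5/6, 17/18, 1]
j=0: u_0=13/300 ∈ [0, 7/54) → index 0
j=1: u_1=43/300 ∈ [7/54, 7/27) → index 1
j=2: u_2=73/300 ∈ [7/54, 7/27) → index 1
j=3: u_3=103/300 ∈ [7/27, 11/27) → index 2
j=4: u_4=133/300 ∈ [11/27, 5/9) → index 4
j=5: u_5=163/300 ∈ [11/27, 5/9) → index 4
j=6: u_6=193/300 ∈ [31/54, 37/54) → index 6
j=7: u_7=223/300 ∈ [37/54, 5/6) → index 7
j=8: u_8=253/300 ∈ [5/6, 17/18) → index 8
j=9: u_9=283/300 ∈ [5/6, 17/18) → index 8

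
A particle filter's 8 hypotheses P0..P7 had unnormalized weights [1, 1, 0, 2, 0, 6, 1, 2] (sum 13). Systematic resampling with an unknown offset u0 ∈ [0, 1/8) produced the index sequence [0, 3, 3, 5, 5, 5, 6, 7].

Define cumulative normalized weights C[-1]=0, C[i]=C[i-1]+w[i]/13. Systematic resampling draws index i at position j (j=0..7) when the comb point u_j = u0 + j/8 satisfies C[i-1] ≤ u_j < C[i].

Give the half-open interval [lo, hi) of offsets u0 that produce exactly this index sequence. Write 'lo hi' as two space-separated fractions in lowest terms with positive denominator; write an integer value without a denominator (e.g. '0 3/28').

C = [1/13, 2/13, 2/13, 4/13, 4/13, 10/13, 11/13, 1]
j=0 picked index 0: u0 ∈ [0, 1/13)
j=1 picked index 3: u0 ∈ [3/104, 19/104)
j=2 picked index 3: u0 ∈ [-5/52, 3/52)
j=3 picked index 5: u0 ∈ [-7/104, 41/104)
j=4 picked index 5: u0 ∈ [-5/26, 7/26)
j=5 picked index 5: u0 ∈ [-33/104, 15/104)
j=6 picked index 6: u0 ∈ [1/52, 5/52)
j=7 picked index 7: u0 ∈ [-3/104, 1/8)
intersection: [3/104, 3/52)

3/104 3/52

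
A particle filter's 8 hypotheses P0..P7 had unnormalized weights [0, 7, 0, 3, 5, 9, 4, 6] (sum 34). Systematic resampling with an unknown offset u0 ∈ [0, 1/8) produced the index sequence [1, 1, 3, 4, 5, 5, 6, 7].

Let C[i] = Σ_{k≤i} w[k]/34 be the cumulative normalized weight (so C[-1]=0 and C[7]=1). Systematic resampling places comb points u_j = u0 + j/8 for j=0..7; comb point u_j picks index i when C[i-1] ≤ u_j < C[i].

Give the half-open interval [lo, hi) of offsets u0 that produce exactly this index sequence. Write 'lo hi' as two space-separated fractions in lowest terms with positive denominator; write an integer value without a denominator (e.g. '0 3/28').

C = [0, 7/34, 7/34, 5/17, 15/34, 12/17, 14/17, 1]
j=0 picked index 1: u0 ∈ [0, 7/34)
j=1 picked index 1: u0 ∈ [-1/8, 11/136)
j=2 picked index 3: u0 ∈ [-3/68, 3/68)
j=3 picked index 4: u0 ∈ [-11/136, 9/136)
j=4 picked index 5: u0 ∈ [-1/17, 7/34)
j=5 picked index 5: u0 ∈ [-25/136, 11/136)
j=6 picked index 6: u0 ∈ [-3/68, 5/68)
j=7 picked index 7: u0 ∈ [-7/136, 1/8)
intersection: [0, 3/68)

0 3/68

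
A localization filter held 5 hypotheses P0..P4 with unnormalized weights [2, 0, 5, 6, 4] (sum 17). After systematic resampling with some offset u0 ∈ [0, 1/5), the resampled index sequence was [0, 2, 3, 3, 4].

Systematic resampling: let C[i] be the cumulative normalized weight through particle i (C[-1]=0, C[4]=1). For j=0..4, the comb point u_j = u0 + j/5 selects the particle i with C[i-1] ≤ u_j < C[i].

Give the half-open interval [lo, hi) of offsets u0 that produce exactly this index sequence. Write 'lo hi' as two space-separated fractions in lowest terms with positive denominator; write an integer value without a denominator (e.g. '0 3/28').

C = [2/17, 2/17, 7/17, 13/17, 1]
j=0 picked index 0: u0 ∈ [0, 2/17)
j=1 picked index 2: u0 ∈ [-7/85, 18/85)
j=2 picked index 3: u0 ∈ [1/85, 31/85)
j=3 picked index 3: u0 ∈ [-16/85, 14/85)
j=4 picked index 4: u0 ∈ [-3/85, 1/5)
intersection: [1/85, 2/17)

1/85 2/17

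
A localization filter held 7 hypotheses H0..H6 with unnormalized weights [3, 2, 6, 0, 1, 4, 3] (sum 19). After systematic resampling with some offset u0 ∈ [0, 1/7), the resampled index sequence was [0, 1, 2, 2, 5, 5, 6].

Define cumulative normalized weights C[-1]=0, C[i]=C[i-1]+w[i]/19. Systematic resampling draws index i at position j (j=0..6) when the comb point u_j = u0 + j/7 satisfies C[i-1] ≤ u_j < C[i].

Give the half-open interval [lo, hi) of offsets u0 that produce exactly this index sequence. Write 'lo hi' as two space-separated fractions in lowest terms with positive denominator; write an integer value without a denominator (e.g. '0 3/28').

C = [3/19, 5/19, 11/19, 11/19, 12/19, 16/19, 1]
j=0 picked index 0: u0 ∈ [0, 3/19)
j=1 picked index 1: u0 ∈ [2/133, 16/133)
j=2 picked index 2: u0 ∈ [-3/133, 39/133)
j=3 picked index 2: u0 ∈ [-22/133, 20/133)
j=4 picked index 5: u0 ∈ [8/133, 36/133)
j=5 picked index 5: u0 ∈ [-11/133, 17/133)
j=6 picked index 6: u0 ∈ [-2/133, 1/7)
intersection: [8/133, 16/133)

8/133 16/133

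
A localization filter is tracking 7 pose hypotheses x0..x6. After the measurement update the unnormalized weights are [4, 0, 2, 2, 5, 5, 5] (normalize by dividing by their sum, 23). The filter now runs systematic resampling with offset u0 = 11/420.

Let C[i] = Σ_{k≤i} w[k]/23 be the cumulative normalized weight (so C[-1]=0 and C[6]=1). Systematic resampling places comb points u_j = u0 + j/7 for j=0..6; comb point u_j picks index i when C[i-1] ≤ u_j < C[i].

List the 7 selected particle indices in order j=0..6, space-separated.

0 0 3 4 5 5 6

C = [4/23, 4/23, 6/23, 8/23, 13/23, 18/23, 1]
j=0: u_0=11/420 ∈ [0, 4/23) → index 0
j=1: u_1=71/420 ∈ [0, 4/23) → index 0
j=2: u_2=131/420 ∈ [6/23, 8/23) → index 3
j=3: u_3=191/420 ∈ [8/23, 13/23) → index 4
j=4: u_4=251/420 ∈ [13/23, 18/23) → index 5
j=5: u_5=311/420 ∈ [13/23, 18/23) → index 5
j=6: u_6=53/60 ∈ [18/23, 1) → index 6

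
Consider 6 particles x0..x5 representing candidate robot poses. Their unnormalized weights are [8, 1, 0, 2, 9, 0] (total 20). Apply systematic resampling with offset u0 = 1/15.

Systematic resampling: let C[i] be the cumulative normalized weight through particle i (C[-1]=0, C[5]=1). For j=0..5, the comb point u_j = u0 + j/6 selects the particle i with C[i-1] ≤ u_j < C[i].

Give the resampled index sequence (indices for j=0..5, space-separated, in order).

0 0 1 4 4 4

C = [2/5, 9/20, 9/20, 11/20, 1, 1]
j=0: u_0=1/15 ∈ [0, 2/5) → index 0
j=1: u_1=7/30 ∈ [0, 2/5) → index 0
j=2: u_2=2/5 ∈ [2/5, 9/20) → index 1
j=3: u_3=17/30 ∈ [11/20, 1) → index 4
j=4: u_4=11/15 ∈ [11/20, 1) → index 4
j=5: u_5=9/10 ∈ [11/20, 1) → index 4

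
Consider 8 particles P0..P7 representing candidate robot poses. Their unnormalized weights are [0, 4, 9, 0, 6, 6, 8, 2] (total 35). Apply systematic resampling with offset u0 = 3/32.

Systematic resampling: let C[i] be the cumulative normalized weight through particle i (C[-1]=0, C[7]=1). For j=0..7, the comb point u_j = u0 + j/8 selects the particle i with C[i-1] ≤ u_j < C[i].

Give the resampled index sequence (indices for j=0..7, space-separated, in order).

1 2 2 4 5 6 6 7

C = [0, 4/35, 13/35, 13/35, 19/35, 5/7, 33/35, 1]
j=0: u_0=3/32 ∈ [0, 4/35) → index 1
j=1: u_1=7/32 ∈ [4/35, 13/35) → index 2
j=2: u_2=11/32 ∈ [4/35, 13/35) → index 2
j=3: u_3=15/32 ∈ [13/35, 19/35) → index 4
j=4: u_4=19/32 ∈ [19/35, 5/7) → index 5
j=5: u_5=23/32 ∈ [5/7, 33/35) → index 6
j=6: u_6=27/32 ∈ [5/7, 33/35) → index 6
j=7: u_7=31/32 ∈ [33/35, 1) → index 7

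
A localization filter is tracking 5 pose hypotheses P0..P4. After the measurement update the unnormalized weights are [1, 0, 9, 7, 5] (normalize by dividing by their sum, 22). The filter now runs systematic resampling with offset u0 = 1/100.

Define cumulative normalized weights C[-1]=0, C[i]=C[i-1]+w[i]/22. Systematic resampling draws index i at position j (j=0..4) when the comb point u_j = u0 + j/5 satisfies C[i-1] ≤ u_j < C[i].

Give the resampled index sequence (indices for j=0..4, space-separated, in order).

0 2 2 3 4

C = [1/22, 1/22, 5/11, 17/22, 1]
j=0: u_0=1/100 ∈ [0, 1/22) → index 0
j=1: u_1=21/100 ∈ [1/22, 5/11) → index 2
j=2: u_2=41/100 ∈ [1/22, 5/11) → index 2
j=3: u_3=61/100 ∈ [5/11, 17/22) → index 3
j=4: u_4=81/100 ∈ [17/22, 1) → index 4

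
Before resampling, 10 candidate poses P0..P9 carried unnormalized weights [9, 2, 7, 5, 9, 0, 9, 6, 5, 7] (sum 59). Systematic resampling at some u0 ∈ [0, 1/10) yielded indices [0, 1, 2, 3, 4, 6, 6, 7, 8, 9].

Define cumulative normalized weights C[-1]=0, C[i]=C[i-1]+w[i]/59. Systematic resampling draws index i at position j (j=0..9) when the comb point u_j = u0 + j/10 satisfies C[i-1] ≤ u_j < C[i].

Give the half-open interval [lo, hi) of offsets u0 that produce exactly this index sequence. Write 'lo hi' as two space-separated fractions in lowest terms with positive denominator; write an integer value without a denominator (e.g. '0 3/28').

C = [9/59, 11/59, 18/59, 23/59, 32/59, 32/59, 41/59, 47/59, 52/59, 1]
j=0 picked index 0: u0 ∈ [0, 9/59)
j=1 picked index 1: u0 ∈ [31/590, 51/590)
j=2 picked index 2: u0 ∈ [-4/295, 31/295)
j=3 picked index 3: u0 ∈ [3/590, 53/590)
j=4 picked index 4: u0 ∈ [-3/295, 42/295)
j=5 picked index 6: u0 ∈ [5/118, 23/118)
j=6 picked index 6: u0 ∈ [-17/295, 28/295)
j=7 picked index 7: u0 ∈ [-3/590, 57/590)
j=8 picked index 8: u0 ∈ [-1/295, 24/295)
j=9 picked index 9: u0 ∈ [-11/590, 1/10)
intersection: [31/590, 24/295)

31/590 24/295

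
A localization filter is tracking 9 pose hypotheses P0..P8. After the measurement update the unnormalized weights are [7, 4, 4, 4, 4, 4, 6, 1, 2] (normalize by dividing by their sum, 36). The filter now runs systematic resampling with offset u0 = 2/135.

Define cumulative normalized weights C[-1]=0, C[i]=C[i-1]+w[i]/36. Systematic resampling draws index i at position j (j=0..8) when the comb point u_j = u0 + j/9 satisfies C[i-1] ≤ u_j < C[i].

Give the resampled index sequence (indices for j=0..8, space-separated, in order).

C = [7/36, 11/36, 5/12, 19/36, 23/36, 3/4, 11/12, 17/18, 1]
j=0: u_0=2/135 ∈ [0, 7/36) → index 0
j=1: u_1=17/135 ∈ [0, 7/36) → index 0
j=2: u_2=32/135 ∈ [7/36, 11/36) → index 1
j=3: u_3=47/135 ∈ [11/36, 5/12) → index 2
j=4: u_4=62/135 ∈ [5/12, 19/36) → index 3
j=5: u_5=77/135 ∈ [19/36, 23/36) → index 4
j=6: u_6=92/135 ∈ [23/36, 3/4) → index 5
j=7: u_7=107/135 ∈ [3/4, 11/12) → index 6
j=8: u_8=122/135 ∈ [3/4, 11/12) → index 6

0 0 1 2 3 4 5 6 6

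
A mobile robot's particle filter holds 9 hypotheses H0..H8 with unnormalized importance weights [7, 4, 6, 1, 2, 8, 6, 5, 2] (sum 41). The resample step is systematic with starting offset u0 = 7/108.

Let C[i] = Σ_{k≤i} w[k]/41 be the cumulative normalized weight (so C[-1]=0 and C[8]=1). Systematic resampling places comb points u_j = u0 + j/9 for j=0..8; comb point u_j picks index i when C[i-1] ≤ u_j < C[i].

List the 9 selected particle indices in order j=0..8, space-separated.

0 1 2 2 5 5 6 7 8

C = [7/41, 11/41, 17/41, 18/41, 20/41, 28/41, 34/41, 39/41, 1]
j=0: u_0=7/108 ∈ [0, 7/41) → index 0
j=1: u_1=19/108 ∈ [7/41, 11/41) → index 1
j=2: u_2=31/108 ∈ [11/41, 17/41) → index 2
j=3: u_3=43/108 ∈ [11/41, 17/41) → index 2
j=4: u_4=55/108 ∈ [20/41, 28/41) → index 5
j=5: u_5=67/108 ∈ [20/41, 28/41) → index 5
j=6: u_6=79/108 ∈ [28/41, 34/41) → index 6
j=7: u_7=91/108 ∈ [34/41, 39/41) → index 7
j=8: u_8=103/108 ∈ [39/41, 1) → index 8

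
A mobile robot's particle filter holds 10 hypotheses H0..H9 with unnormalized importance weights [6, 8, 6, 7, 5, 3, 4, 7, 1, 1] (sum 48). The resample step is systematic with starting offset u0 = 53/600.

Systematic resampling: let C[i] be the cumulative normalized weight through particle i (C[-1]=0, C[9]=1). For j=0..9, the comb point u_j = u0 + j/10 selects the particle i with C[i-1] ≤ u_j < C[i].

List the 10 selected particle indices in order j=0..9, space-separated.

0 1 1 2 3 4 5 6 7 9

C = [1/8, 7/24, 5/12, 9/16, 2/3, 35/48, 13/16, 23/24, 47/48, 1]
j=0: u_0=53/600 ∈ [0, 1/8) → index 0
j=1: u_1=113/600 ∈ [1/8, 7/24) → index 1
j=2: u_2=173/600 ∈ [1/8, 7/24) → index 1
j=3: u_3=233/600 ∈ [7/24, 5/12) → index 2
j=4: u_4=293/600 ∈ [5/12, 9/16) → index 3
j=5: u_5=353/600 ∈ [9/16, 2/3) → index 4
j=6: u_6=413/600 ∈ [2/3, 35/48) → index 5
j=7: u_7=473/600 ∈ [35/48, 13/16) → index 6
j=8: u_8=533/600 ∈ [13/16, 23/24) → index 7
j=9: u_9=593/600 ∈ [47/48, 1) → index 9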